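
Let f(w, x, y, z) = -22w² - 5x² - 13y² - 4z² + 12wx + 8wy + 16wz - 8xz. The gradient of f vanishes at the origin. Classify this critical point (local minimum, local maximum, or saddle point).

The Hessian at the origin is H = [[-44, 12, 8, 16], [12, -10, 0, -8], [8, 0, -26, 0], [16, -8, 0, -8]].
Applying the same elementary operations to the rows and columns of H produces a congruent diagonal matrix with entries -44, -74/11, -882/37, -40/441.
Counting signs: 4 negative.
H is negative definite, so the origin is a strict local maximum.

local maximum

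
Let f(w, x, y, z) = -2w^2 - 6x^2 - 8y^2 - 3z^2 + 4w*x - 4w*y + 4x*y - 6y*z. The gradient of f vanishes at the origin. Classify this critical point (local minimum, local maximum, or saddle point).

The Hessian at the origin is H = [[-4, 4, -4, 0], [4, -12, 4, 0], [-4, 4, -16, -6], [0, 0, -6, -6]].
An LDLᵀ factorisation of H has diagonal entries -4, -8, -12, -3.
That gives 4 negative pivots.
H is negative definite, so the origin is a strict local maximum.

local maximum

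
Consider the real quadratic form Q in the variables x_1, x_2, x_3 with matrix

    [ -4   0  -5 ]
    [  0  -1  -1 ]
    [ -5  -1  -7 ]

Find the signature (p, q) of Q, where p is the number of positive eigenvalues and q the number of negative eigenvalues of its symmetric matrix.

(1, 2)

Row-reducing A symmetrically gives the diagonal entries -4, -1, 1/4.
So there are 1 positive, 2 negative pivots.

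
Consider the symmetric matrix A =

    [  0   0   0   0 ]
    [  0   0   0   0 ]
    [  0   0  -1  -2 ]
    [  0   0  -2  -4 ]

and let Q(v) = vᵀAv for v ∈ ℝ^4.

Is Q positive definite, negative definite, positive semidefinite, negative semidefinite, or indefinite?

Symmetric row and column elimination reduces A to a congruent diagonal form with pivots 0, 0, -1, 0.
So there are 1 negative, 3 zero pivots.
Hence Q is negative semidefinite.

negative semidefinite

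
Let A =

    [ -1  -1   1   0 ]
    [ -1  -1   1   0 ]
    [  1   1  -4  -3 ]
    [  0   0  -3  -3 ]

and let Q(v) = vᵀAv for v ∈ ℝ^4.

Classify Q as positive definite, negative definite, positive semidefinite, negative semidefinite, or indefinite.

negative semidefinite

Congruent diagonalization of A (simultaneous row and column reduction) yields pivots -1, 0, -3, 0.
Counting signs: 2 negative, 2 zero.
Hence Q is negative semidefinite.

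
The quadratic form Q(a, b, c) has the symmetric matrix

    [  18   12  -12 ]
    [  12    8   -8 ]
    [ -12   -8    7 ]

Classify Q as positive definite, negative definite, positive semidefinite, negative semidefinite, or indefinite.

indefinite

Congruent diagonalization of A (simultaneous row and column reduction) yields pivots 18, 0, -1.
So there are 1 positive, 1 negative, 1 zero pivots.
Hence Q is indefinite.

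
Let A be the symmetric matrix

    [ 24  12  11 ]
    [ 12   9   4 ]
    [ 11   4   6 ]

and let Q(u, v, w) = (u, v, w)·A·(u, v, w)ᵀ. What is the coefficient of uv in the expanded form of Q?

24

The coefficient of uv is A[1,2] + A[2,1] = 2·12 = 24.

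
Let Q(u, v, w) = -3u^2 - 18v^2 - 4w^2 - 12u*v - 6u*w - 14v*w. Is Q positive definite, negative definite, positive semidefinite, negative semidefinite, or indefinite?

negative definite

Write A = [[-3, -6, -3], [-6, -18, -7], [-3, -7, -4]].
An LDLᵀ factorisation of A has diagonal entries -3, -6, -5/6.
Counting signs: 3 negative.
Hence Q is negative definite.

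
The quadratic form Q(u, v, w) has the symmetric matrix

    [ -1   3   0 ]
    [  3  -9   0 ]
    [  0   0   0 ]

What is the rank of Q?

Congruent diagonalization of A (simultaneous row and column reduction) yields pivots -1, 0, 0.
So there are 1 negative, 2 zero pivots.
The rank is the number of nonzero pivots: 1.

1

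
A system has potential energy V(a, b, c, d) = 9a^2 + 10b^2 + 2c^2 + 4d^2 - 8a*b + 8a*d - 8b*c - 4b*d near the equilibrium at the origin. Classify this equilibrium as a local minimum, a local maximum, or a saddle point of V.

The Hessian at the origin is H = [[18, -8, 0, 8], [-8, 20, -8, -4], [0, -8, 4, 0], [8, -4, 0, 8]].
An LDLᵀ factorisation of H has diagonal entries 18, 148/9, 4/37, 4.
That gives 4 positive pivots.
H is positive definite, so the origin is a strict local minimum.

local minimum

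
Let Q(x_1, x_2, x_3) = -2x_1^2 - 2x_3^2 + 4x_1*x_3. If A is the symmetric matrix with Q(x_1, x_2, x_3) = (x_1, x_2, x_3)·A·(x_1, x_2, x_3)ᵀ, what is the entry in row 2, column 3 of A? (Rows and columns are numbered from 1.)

The coefficient of x_2·x_3 in Q is 0. For a symmetric A this equals A[2,3] + A[3,2] = 2·A[2,3].
So A[2,3] = 0/2 = 0.

0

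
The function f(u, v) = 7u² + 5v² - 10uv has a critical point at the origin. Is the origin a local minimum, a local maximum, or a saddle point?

local minimum

The Hessian at the origin is H = [[14, -10], [-10, 10]].
det H = 14·10 − (-10)² = 40 > 0 and H[1,1] = 14 > 0, so H is positive definite.
Therefore the origin is a local minimum.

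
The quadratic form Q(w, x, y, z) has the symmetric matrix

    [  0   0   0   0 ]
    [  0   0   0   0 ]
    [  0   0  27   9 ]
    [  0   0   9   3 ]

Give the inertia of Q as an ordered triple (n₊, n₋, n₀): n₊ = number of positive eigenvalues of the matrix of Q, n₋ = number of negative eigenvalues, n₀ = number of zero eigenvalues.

Symmetric row and column elimination reduces A to a congruent diagonal form with pivots 0, 0, 27, 0.
Counting signs: 1 positive, 3 zero.

(1, 0, 3)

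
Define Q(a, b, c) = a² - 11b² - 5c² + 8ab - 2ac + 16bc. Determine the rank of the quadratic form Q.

Write A = [[1, 4, -1], [4, -11, 8], [-1, 8, -5]].
Row-reducing A symmetrically gives the diagonal entries 1, -27, -2/3.
Counting signs: 1 positive, 2 negative.
The rank is the number of nonzero pivots: 3.

3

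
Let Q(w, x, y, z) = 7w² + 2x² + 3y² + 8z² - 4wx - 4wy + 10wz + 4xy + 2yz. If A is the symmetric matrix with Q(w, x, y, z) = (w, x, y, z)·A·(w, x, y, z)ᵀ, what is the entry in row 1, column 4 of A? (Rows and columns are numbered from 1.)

The coefficient of w·z in Q is 10. For a symmetric A this equals A[1,4] + A[4,1] = 2·A[1,4].
So A[1,4] = 10/2 = 5.

5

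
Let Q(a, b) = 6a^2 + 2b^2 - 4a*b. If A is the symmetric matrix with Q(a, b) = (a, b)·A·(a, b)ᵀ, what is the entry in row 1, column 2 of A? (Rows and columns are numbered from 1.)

-2

The coefficient of a·b in Q is -4. For a symmetric A this equals A[1,2] + A[2,1] = 2·A[1,2].
So A[1,2] = -4/2 = -2.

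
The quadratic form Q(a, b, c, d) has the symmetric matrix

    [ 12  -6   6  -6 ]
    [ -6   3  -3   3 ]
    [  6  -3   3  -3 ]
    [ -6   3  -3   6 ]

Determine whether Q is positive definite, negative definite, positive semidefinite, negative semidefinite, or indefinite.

positive semidefinite

Applying the same elementary operations to the rows and columns of A produces a congruent diagonal matrix with entries 12, 0, 0, 3.
That gives 2 positive, 2 zero pivots.
Hence Q is positive semidefinite.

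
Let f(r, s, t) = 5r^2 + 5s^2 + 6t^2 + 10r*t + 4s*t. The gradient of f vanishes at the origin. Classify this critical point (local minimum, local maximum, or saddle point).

local minimum

The Hessian at the origin is H = [[10, 0, 10], [0, 10, 4], [10, 4, 12]].
Congruent diagonalization of H (simultaneous row and column reduction) yields pivots 10, 10, 2/5.
That gives 3 positive pivots.
H is positive definite, so the origin is a strict local minimum.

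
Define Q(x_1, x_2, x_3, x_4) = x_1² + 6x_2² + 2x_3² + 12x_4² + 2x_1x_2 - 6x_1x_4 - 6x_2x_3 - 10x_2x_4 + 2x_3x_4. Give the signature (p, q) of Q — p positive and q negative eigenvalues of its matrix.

(4, 0)

The associated matrix is A = [[1, 1, 0, -3], [1, 6, -3, -5], [0, -3, 2, 1], [-3, -5, 1, 12]].
Symmetric row and column elimination reduces A to a congruent diagonal form with pivots 1, 5, 1/5, 2.
That gives 4 positive pivots.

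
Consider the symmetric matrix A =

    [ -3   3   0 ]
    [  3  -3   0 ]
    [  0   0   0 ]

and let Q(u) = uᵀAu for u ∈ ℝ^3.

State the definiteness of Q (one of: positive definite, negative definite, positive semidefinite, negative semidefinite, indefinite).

Applying the same elementary operations to the rows and columns of A produces a congruent diagonal matrix with entries -3, 0, 0.
Counting signs: 1 negative, 2 zero.
Hence Q is negative semidefinite.

negative semidefinite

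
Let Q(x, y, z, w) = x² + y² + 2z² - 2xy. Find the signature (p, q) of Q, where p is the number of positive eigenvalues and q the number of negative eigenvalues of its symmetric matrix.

Write A = [[1, -1, 0, 0], [-1, 1, 0, 0], [0, 0, 2, 0], [0, 0, 0, 0]].
Congruent diagonalization of A (simultaneous row and column reduction) yields pivots 1, 0, 2, 0.
So there are 2 positive, 2 zero pivots.

(2, 0)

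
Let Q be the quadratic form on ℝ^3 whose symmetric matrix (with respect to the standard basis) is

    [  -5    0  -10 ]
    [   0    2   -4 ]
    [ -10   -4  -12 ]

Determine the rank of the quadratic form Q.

2

Row-reducing A symmetrically gives the diagonal entries -5, 2, 0.
Counting signs: 1 positive, 1 negative, 1 zero.
The rank is the number of nonzero pivots: 2.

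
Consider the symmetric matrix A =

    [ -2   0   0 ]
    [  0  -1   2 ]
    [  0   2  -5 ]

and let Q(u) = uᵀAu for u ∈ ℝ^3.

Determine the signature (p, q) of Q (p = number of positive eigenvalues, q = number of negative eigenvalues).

(0, 3)

An LDLᵀ factorisation of A has diagonal entries -2, -1, -1.
That gives 3 negative pivots.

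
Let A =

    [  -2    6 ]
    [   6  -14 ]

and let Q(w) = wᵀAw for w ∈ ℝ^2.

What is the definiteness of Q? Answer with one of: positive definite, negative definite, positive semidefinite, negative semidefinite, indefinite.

For the 2×2 matrix [[-2, 6], [6, -14]]: det = -2·-14 − (6)² = -8, trace = -16.
det < 0 so the eigenvalues have opposite signs; the form is indefinite.

indefinite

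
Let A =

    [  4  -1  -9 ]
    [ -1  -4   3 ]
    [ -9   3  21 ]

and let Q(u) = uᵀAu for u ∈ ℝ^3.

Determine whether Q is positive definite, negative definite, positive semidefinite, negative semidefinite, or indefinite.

indefinite

Symmetric row and column elimination reduces A to a congruent diagonal form with pivots 4, -17/4, 15/17.
So there are 2 positive, 1 negative pivots.
Hence Q is indefinite.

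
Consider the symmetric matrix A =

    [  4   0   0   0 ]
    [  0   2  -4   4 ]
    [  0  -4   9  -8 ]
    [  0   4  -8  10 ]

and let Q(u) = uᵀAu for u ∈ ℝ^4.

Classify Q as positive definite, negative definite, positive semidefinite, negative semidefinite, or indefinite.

Leading principal minors: Δ_1 = 4, Δ_2 = 8, Δ_3 = 8, Δ_4 = 16.
All leading principal minors are positive, so by Sylvester's criterion Q is positive definite.

positive definite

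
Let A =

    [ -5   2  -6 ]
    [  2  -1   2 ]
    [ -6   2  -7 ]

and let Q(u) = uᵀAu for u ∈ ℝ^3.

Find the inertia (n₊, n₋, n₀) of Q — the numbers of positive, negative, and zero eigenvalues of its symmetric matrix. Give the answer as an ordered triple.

Applying the same elementary operations to the rows and columns of A produces a congruent diagonal matrix with entries -5, -1/5, 1.
That gives 1 positive, 2 negative pivots.

(1, 2, 0)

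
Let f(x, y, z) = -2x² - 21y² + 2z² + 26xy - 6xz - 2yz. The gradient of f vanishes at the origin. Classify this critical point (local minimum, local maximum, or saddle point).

The Hessian at the origin is H = [[-4, 26, -6], [26, -42, -2], [-6, -2, 4]].
Applying the same elementary operations to the rows and columns of H produces a congruent diagonal matrix with entries -4, 127, -30/127.
That gives 1 positive, 2 negative pivots.
H is indefinite, so the origin is a saddle point.

saddle point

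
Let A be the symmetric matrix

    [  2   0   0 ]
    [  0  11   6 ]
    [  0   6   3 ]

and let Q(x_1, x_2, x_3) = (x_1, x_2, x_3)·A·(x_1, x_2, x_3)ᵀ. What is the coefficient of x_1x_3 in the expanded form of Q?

0

The coefficient of x_1x_3 is A[1,3] + A[3,1] = 2·0 = 0.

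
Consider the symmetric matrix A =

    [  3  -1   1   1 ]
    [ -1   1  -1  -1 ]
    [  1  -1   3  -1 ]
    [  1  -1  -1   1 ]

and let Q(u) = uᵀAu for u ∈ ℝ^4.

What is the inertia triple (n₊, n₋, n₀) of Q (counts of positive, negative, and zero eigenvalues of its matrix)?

Symmetric row and column elimination reduces A to a congruent diagonal form with pivots 3, 2/3, 2, -2.
Counting signs: 3 positive, 1 negative.

(3, 1, 0)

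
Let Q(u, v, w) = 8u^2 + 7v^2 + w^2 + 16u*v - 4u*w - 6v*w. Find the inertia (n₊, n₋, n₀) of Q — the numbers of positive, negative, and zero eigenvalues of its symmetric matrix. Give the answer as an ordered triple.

(2, 1, 0)

Write A = [[8, 8, -2], [8, 7, -3], [-2, -3, 1]].
An LDLᵀ factorisation of A has diagonal entries 8, -1, 3/2.
So there are 2 positive, 1 negative pivots.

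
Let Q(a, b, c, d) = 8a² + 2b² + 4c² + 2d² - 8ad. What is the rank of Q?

3

The associated matrix is A = [[8, 0, 0, -4], [0, 2, 0, 0], [0, 0, 4, 0], [-4, 0, 0, 2]].
Applying the same elementary operations to the rows and columns of A produces a congruent diagonal matrix with entries 8, 2, 4, 0.
That gives 3 positive, 1 zero pivots.
The rank is the number of nonzero pivots: 3.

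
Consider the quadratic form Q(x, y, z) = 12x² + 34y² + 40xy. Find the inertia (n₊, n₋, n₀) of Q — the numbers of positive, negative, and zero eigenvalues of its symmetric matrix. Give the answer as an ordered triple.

The symmetric matrix is A = [[12, 20, 0], [20, 34, 0], [0, 0, 0]].
Symmetric row and column elimination reduces A to a congruent diagonal form with pivots 12, 2/3, 0.
That gives 2 positive, 1 zero pivots.

(2, 0, 1)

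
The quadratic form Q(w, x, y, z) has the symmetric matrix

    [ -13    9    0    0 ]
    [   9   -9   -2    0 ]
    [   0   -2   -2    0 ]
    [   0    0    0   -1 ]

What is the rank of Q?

4

Symmetric row and column elimination reduces A to a congruent diagonal form with pivots -13, -36/13, -5/9, -1.
Counting signs: 4 negative.
The rank is the number of nonzero pivots: 4.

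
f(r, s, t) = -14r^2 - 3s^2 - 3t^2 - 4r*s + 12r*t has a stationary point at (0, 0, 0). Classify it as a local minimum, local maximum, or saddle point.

The Hessian at the origin is H = [[-28, -4, 12], [-4, -6, 0], [12, 0, -6]].
Symmetric row and column elimination reduces H to a congruent diagonal form with pivots -28, -38/7, -6/19.
So there are 3 negative pivots.
H is negative definite, so the origin is a strict local maximum.

local maximum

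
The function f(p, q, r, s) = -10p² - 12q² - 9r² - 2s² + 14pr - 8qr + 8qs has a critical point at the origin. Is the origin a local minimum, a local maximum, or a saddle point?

local maximum

The Hessian at the origin is H = [[-20, 0, 14, 0], [0, -24, -8, 8], [14, -8, -18, 0], [0, 8, 0, -4]].
Row-reducing H symmetrically gives the diagonal entries -20, -24, -83/15, -4/83.
So there are 4 negative pivots.
H is negative definite, so the origin is a strict local maximum.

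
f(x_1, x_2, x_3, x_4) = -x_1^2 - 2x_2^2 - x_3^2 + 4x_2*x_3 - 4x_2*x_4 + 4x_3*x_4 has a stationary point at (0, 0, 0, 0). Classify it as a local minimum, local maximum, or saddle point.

saddle point

The Hessian at the origin is H = [[-2, 0, 0, 0], [0, -4, 4, -4], [0, 4, -2, 4], [0, -4, 4, 0]].
An LDLᵀ factorisation of H has diagonal entries -2, -4, 2, 4.
So there are 2 positive, 2 negative pivots.
H is indefinite, so the origin is a saddle point.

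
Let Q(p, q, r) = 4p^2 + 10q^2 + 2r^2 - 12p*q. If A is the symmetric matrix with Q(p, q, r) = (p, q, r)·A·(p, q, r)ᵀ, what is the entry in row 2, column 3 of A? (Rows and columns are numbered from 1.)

0

The coefficient of q·r in Q is 0. For a symmetric A this equals A[2,3] + A[3,2] = 2·A[2,3].
So A[2,3] = 0/2 = 0.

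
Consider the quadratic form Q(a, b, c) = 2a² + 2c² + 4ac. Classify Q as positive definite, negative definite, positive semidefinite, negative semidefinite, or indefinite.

positive semidefinite

The symmetric matrix is A = [[2, 0, 2], [0, 0, 0], [2, 0, 2]].
Applying the same elementary operations to the rows and columns of A produces a congruent diagonal matrix with entries 2, 0, 0.
So there are 1 positive, 2 zero pivots.
Hence Q is positive semidefinite.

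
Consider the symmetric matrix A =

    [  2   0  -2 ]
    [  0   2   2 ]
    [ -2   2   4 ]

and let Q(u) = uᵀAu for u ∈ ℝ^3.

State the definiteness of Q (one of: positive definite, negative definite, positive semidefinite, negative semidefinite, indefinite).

Symmetric row and column elimination reduces A to a congruent diagonal form with pivots 2, 2, 0.
Counting signs: 2 positive, 1 zero.
Hence Q is positive semidefinite.

positive semidefinite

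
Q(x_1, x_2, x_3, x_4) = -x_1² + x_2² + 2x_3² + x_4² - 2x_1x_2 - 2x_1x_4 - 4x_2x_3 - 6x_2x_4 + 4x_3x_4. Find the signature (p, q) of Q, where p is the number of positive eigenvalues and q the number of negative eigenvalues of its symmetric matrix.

(1, 1)

Write A = [[-1, -1, 0, -1], [-1, 1, -2, -3], [0, -2, 2, 2], [-1, -3, 2, 1]].
Congruent diagonalization of A (simultaneous row and column reduction) yields pivots -1, 2, 0, 0.
Counting signs: 1 positive, 1 negative, 2 zero.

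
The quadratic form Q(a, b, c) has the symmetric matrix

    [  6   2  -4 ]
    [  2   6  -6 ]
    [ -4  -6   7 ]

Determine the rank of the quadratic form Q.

3

Row-reducing A symmetrically gives the diagonal entries 6, 16/3, 1/4.
That gives 3 positive pivots.
The rank is the number of nonzero pivots: 3.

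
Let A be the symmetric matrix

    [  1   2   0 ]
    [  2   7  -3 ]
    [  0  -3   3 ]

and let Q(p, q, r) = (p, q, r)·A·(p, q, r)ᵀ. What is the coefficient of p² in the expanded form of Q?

1

The coefficient of p² is the diagonal entry A[1,1] = 1.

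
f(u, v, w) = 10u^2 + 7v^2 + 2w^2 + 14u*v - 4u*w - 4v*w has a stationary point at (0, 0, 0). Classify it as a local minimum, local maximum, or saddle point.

local minimum

The Hessian at the origin is H = [[20, 14, -4], [14, 14, -4], [-4, -4, 4]].
Row-reducing H symmetrically gives the diagonal entries 20, 21/5, 20/7.
That gives 3 positive pivots.
H is positive definite, so the origin is a strict local minimum.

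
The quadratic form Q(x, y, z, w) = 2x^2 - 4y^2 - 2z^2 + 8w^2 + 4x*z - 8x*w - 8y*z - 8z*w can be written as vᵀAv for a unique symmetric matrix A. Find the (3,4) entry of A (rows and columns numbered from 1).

-4

The coefficient of z·w in Q is -8. For a symmetric A this equals A[3,4] + A[4,3] = 2·A[3,4].
So A[3,4] = -8/2 = -4.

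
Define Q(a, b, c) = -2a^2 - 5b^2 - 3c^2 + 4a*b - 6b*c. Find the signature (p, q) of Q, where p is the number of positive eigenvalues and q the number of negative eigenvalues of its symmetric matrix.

Write A = [[-2, 2, 0], [2, -5, -3], [0, -3, -3]].
Row-reducing A symmetrically gives the diagonal entries -2, -3, 0.
That gives 2 negative, 1 zero pivots.

(0, 2)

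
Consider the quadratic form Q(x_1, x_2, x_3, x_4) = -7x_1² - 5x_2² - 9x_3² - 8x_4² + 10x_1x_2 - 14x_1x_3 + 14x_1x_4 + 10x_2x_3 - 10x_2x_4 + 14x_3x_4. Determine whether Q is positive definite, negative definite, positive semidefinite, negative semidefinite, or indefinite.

Write A = [[-7, 5, -7, 7], [5, -5, 5, -5], [-7, 5, -9, 7], [7, -5, 7, -8]].
Row-reducing A symmetrically gives the diagonal entries -7, -10/7, -2, -1.
Counting signs: 4 negative.
Hence Q is negative definite.

negative definite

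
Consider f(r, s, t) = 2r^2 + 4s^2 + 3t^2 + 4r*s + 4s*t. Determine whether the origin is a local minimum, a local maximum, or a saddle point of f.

The Hessian at the origin is H = [[4, 4, 0], [4, 8, 4], [0, 4, 6]].
Applying the same elementary operations to the rows and columns of H produces a congruent diagonal matrix with entries 4, 4, 2.
So there are 3 positive pivots.
H is positive definite, so the origin is a strict local minimum.

local minimum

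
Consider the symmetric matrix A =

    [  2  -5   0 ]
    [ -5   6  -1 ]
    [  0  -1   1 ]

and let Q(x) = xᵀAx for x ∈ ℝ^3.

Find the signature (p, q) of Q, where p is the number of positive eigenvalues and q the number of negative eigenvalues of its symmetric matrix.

Symmetric row and column elimination reduces A to a congruent diagonal form with pivots 2, -13/2, 15/13.
Counting signs: 2 positive, 1 negative.

(2, 1)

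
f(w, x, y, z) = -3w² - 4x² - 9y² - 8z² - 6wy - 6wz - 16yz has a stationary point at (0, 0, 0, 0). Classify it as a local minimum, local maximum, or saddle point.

local maximum

The Hessian at the origin is H = [[-6, 0, -6, -6], [0, -8, 0, 0], [-6, 0, -18, -16], [-6, 0, -16, -16]].
Symmetric row and column elimination reduces H to a congruent diagonal form with pivots -6, -8, -12, -5/3.
That gives 4 negative pivots.
H is negative definite, so the origin is a strict local maximum.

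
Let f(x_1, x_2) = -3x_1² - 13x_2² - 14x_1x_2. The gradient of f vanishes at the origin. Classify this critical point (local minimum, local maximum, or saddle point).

The Hessian at the origin is H = [[-6, -14], [-14, -26]].
det H = -6·-26 − (-14)² = -40 < 0, so H is indefinite.
Therefore the origin is a saddle point.

saddle point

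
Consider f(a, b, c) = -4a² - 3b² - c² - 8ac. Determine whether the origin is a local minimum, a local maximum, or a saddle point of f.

The Hessian at the origin is H = [[-8, 0, -8], [0, -6, 0], [-8, 0, -2]].
Symmetric row and column elimination reduces H to a congruent diagonal form with pivots -8, -6, 6.
Counting signs: 1 positive, 2 negative.
H is indefinite, so the origin is a saddle point.

saddle point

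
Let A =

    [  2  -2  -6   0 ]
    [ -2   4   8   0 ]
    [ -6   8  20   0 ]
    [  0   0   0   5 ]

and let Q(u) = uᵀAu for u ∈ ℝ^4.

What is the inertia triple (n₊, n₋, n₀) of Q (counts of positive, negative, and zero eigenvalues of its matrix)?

Symmetric row and column elimination reduces A to a congruent diagonal form with pivots 2, 2, 0, 5.
So there are 3 positive, 1 zero pivots.

(3, 0, 1)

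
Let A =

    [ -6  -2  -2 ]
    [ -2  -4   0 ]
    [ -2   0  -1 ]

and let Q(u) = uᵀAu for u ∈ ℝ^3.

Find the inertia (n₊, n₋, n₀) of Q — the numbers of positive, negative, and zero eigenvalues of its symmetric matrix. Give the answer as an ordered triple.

(0, 3, 0)

Row-reducing A symmetrically gives the diagonal entries -6, -10/3, -1/5.
So there are 3 negative pivots.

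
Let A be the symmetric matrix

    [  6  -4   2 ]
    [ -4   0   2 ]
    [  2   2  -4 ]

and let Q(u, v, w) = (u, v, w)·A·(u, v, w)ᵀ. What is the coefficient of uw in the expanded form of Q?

4

The coefficient of uw is A[1,3] + A[3,1] = 2·2 = 4.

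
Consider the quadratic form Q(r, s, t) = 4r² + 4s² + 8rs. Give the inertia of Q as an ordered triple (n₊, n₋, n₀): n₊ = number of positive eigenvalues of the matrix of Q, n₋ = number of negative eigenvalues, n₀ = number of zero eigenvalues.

(1, 0, 2)

Write A = [[4, 4, 0], [4, 4, 0], [0, 0, 0]].
Symmetric row and column elimination reduces A to a congruent diagonal form with pivots 4, 0, 0.
Counting signs: 1 positive, 2 zero.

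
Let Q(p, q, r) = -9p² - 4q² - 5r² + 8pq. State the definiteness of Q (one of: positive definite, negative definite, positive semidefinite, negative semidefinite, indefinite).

The associated matrix is A = [[-9, 4, 0], [4, -4, 0], [0, 0, -5]].
Symmetric row and column elimination reduces A to a congruent diagonal form with pivots -9, -20/9, -5.
That gives 3 negative pivots.
Hence Q is negative definite.

negative definite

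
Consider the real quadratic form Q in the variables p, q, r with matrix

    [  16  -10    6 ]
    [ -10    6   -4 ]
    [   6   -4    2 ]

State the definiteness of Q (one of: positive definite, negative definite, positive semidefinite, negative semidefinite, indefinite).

Applying the same elementary operations to the rows and columns of A produces a congruent diagonal matrix with entries 16, -1/4, 0.
That gives 1 positive, 1 negative, 1 zero pivots.
Hence Q is indefinite.

indefinite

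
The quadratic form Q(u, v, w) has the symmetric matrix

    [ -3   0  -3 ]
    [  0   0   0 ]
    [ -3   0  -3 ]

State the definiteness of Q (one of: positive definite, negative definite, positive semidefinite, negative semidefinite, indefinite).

negative semidefinite

Row-reducing A symmetrically gives the diagonal entries -3, 0, 0.
So there are 1 negative, 2 zero pivots.
Hence Q is negative semidefinite.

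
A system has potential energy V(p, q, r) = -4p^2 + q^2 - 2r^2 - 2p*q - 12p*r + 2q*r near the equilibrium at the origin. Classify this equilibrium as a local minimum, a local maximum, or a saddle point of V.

saddle point

The Hessian at the origin is H = [[-8, -2, -12], [-2, 2, 2], [-12, 2, -4]].
Applying the same elementary operations to the rows and columns of H produces a congruent diagonal matrix with entries -8, 5/2, 4.
That gives 2 positive, 1 negative pivots.
H is indefinite, so the origin is a saddle point.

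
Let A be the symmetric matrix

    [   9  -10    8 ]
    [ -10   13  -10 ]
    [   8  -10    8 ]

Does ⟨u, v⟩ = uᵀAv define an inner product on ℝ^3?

An LDLᵀ factorisation of A has diagonal entries 9, 17/9, 4/17.
So there are 3 positive pivots.
Hence Q is positive definite.
⟨·,·⟩ is an inner product exactly when A is positive definite.

yes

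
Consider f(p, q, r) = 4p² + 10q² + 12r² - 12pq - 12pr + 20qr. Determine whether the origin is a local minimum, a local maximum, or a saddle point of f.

The Hessian at the origin is H = [[8, -12, -12], [-12, 20, 20], [-12, 20, 24]].
An LDLᵀ factorisation of H has diagonal entries 8, 2, 4.
Counting signs: 3 positive.
H is positive definite, so the origin is a strict local minimum.

local minimum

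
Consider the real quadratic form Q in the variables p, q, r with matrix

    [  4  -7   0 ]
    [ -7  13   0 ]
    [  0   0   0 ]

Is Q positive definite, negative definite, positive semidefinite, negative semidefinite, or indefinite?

Symmetric row and column elimination reduces A to a congruent diagonal form with pivots 4, 3/4, 0.
Counting signs: 2 positive, 1 zero.
Hence Q is positive semidefinite.

positive semidefinite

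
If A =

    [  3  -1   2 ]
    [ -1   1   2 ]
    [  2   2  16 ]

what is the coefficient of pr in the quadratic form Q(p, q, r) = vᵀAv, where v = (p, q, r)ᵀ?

The coefficient of pr is A[1,3] + A[3,1] = 2·2 = 4.

4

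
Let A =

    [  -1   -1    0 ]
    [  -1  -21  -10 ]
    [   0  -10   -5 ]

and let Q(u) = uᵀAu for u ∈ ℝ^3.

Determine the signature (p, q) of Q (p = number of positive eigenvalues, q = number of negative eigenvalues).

(0, 2)

Row-reducing A symmetrically gives the diagonal entries -1, -20, 0.
That gives 2 negative, 1 zero pivots.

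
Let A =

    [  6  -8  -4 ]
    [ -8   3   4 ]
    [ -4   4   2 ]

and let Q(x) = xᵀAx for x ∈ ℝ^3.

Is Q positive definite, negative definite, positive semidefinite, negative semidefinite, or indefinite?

Symmetric row and column elimination reduces A to a congruent diagonal form with pivots 6, -23/3, -10/23.
That gives 1 positive, 2 negative pivots.
Hence Q is indefinite.

indefinite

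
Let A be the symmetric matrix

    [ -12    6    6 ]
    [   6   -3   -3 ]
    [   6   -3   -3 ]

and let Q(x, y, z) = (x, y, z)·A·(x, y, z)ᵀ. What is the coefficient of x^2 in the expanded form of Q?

The coefficient of x^2 is the diagonal entry A[1,1] = -12.

-12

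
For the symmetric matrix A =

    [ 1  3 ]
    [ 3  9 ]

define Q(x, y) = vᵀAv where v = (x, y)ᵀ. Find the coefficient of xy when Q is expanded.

6

The coefficient of xy is A[1,2] + A[2,1] = 2·3 = 6.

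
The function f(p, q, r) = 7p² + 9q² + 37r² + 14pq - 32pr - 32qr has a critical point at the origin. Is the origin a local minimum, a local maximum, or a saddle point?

The Hessian at the origin is H = [[14, 14, -32], [14, 18, -32], [-32, -32, 74]].
Applying the same elementary operations to the rows and columns of H produces a congruent diagonal matrix with entries 14, 4, 6/7.
That gives 3 positive pivots.
H is positive definite, so the origin is a strict local minimum.

local minimum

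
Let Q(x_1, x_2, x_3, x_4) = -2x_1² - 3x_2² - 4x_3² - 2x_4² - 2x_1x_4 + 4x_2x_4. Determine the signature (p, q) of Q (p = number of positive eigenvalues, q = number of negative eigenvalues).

(0, 4)

The associated matrix is A = [[-2, 0, 0, -1], [0, -3, 0, 2], [0, 0, -4, 0], [-1, 2, 0, -2]].
Congruent diagonalization of A (simultaneous row and column reduction) yields pivots -2, -3, -4, -1/6.
That gives 4 negative pivots.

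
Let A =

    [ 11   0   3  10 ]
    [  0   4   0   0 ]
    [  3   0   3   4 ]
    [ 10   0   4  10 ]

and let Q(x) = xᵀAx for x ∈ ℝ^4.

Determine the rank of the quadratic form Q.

Applying the same elementary operations to the rows and columns of A produces a congruent diagonal matrix with entries 11, 4, 24/11, 1/6.
So there are 4 positive pivots.
The rank is the number of nonzero pivots: 4.

4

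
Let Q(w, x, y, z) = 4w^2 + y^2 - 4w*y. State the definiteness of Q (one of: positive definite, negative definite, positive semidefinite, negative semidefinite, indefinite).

positive semidefinite

Write A = [[4, 0, -2, 0], [0, 0, 0, 0], [-2, 0, 1, 0], [0, 0, 0, 0]].
Symmetric row and column elimination reduces A to a congruent diagonal form with pivots 4, 0, 0, 0.
Counting signs: 1 positive, 3 zero.
Hence Q is positive semidefinite.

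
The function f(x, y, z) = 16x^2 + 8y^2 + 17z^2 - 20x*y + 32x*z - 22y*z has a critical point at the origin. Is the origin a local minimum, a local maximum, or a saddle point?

local minimum

The Hessian at the origin is H = [[32, -20, 32], [-20, 16, -22], [32, -22, 34]].
An LDLᵀ factorisation of H has diagonal entries 32, 7/2, 6/7.
Counting signs: 3 positive.
H is positive definite, so the origin is a strict local minimum.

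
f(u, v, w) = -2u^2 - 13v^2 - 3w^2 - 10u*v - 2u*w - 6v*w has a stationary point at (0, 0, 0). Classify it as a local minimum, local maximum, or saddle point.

local maximum

The Hessian at the origin is H = [[-4, -10, -2], [-10, -26, -6], [-2, -6, -6]].
Row-reducing H symmetrically gives the diagonal entries -4, -1, -4.
So there are 3 negative pivots.
H is negative definite, so the origin is a strict local maximum.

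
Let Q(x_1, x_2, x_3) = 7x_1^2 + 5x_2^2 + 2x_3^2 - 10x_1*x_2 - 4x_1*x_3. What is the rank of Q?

The associated matrix is A = [[7, -5, -2], [-5, 5, 0], [-2, 0, 2]].
Applying the same elementary operations to the rows and columns of A produces a congruent diagonal matrix with entries 7, 10/7, 0.
So there are 2 positive, 1 zero pivots.
The rank is the number of nonzero pivots: 2.

2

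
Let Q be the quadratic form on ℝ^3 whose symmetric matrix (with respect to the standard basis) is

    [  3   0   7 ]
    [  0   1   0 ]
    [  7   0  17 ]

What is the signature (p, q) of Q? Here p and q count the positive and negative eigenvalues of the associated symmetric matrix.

Applying the same elementary operations to the rows and columns of A produces a congruent diagonal matrix with entries 3, 1, 2/3.
So there are 3 positive pivots.

(3, 0)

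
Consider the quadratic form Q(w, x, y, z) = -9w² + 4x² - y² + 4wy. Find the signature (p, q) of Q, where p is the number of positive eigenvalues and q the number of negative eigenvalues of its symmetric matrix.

(1, 2)

The symmetric matrix is A = [[-9, 0, 2, 0], [0, 4, 0, 0], [2, 0, -1, 0], [0, 0, 0, 0]].
Symmetric row and column elimination reduces A to a congruent diagonal form with pivots -9, 4, -5/9, 0.
That gives 1 positive, 2 negative, 1 zero pivots.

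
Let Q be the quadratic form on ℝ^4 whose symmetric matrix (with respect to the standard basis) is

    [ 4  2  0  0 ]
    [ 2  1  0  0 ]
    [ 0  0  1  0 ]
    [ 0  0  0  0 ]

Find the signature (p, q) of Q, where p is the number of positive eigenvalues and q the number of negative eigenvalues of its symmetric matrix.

Symmetric row and column elimination reduces A to a congruent diagonal form with pivots 4, 0, 1, 0.
Counting signs: 2 positive, 2 zero.

(2, 0)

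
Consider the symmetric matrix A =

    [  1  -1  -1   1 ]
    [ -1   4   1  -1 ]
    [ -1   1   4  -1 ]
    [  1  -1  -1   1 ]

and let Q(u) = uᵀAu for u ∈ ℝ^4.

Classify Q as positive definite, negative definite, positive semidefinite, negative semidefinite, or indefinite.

positive semidefinite

Row-reducing A symmetrically gives the diagonal entries 1, 3, 3, 0.
So there are 3 positive, 1 zero pivots.
Hence Q is positive semidefinite.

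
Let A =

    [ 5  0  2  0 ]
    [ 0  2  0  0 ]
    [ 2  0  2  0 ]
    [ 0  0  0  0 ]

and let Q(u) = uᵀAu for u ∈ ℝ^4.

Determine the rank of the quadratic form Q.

3

Row-reducing A symmetrically gives the diagonal entries 5, 2, 6/5, 0.
That gives 3 positive, 1 zero pivots.
The rank is the number of nonzero pivots: 3.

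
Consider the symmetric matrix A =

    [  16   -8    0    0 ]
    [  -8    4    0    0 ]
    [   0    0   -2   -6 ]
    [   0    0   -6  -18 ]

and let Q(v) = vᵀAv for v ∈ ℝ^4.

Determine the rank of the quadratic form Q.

2

Row-reducing A symmetrically gives the diagonal entries 16, 0, -2, 0.
Counting signs: 1 positive, 1 negative, 2 zero.
The rank is the number of nonzero pivots: 2.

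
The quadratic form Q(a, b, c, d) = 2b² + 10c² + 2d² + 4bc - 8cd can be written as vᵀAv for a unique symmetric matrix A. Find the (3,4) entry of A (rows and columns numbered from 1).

The coefficient of c·d in Q is -8. For a symmetric A this equals A[3,4] + A[4,3] = 2·A[3,4].
So A[3,4] = -8/2 = -4.

-4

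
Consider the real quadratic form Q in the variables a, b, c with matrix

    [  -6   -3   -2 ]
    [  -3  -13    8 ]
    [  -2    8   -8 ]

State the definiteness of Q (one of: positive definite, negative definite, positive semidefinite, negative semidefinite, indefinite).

Leading principal minors: Δ_1 = -6, Δ_2 = 69, Δ_3 = -20.
The signs alternate starting with Δ_1 < 0, so by Sylvester's criterion Q is negative definite.

negative definite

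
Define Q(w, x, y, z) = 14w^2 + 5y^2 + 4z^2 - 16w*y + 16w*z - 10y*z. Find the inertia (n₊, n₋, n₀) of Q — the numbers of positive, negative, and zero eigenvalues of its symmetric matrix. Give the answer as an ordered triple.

The associated matrix is A = [[14, 0, -8, 8], [0, 0, 0, 0], [-8, 0, 5, -5], [8, 0, -5, 4]].
Row-reducing A symmetrically gives the diagonal entries 14, 0, 3/7, -1.
That gives 2 positive, 1 negative, 1 zero pivots.

(2, 1, 1)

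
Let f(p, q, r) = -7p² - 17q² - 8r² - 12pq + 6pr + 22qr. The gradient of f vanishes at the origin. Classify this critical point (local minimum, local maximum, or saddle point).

local maximum

The Hessian at the origin is H = [[-14, -12, 6], [-12, -34, 22], [6, 22, -16]].
Congruent diagonalization of H (simultaneous row and column reduction) yields pivots -14, -166/7, -120/83.
So there are 3 negative pivots.
H is negative definite, so the origin is a strict local maximum.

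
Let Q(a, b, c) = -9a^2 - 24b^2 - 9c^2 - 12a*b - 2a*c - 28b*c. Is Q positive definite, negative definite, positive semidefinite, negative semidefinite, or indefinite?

negative semidefinite

The symmetric matrix is A = [[-9, -6, -1], [-6, -24, -14], [-1, -14, -9]].
Applying the same elementary operations to the rows and columns of A produces a congruent diagonal matrix with entries -9, -20, 0.
That gives 2 negative, 1 zero pivots.
Hence Q is negative semidefinite.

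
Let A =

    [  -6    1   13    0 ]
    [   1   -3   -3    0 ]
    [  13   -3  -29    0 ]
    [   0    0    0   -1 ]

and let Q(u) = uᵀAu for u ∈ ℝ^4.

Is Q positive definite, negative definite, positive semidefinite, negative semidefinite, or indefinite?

negative definite

Leading principal minors: Δ_1 = -6, Δ_2 = 17, Δ_3 = -10, Δ_4 = 10.
The signs alternate starting with Δ_1 < 0, so by Sylvester's criterion Q is negative definite.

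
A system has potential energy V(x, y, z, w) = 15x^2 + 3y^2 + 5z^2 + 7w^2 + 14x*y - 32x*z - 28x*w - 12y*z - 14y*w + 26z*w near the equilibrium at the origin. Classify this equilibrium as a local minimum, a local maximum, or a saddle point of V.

The Hessian at the origin is H = [[30, 14, -32, -28], [14, 6, -12, -14], [-32, -12, 10, 26], [-28, -14, 26, 14]].
Applying the same elementary operations to the rows and columns of H produces a congruent diagonal matrix with entries 30, -8/15, -8, -3/8.
That gives 1 positive, 3 negative pivots.
H is indefinite, so the origin is a saddle point.

saddle point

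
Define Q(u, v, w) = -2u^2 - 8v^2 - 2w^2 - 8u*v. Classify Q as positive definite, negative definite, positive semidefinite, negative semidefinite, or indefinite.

The associated matrix is A = [[-2, -4, 0], [-4, -8, 0], [0, 0, -2]].
Symmetric row and column elimination reduces A to a congruent diagonal form with pivots -2, 0, -2.
So there are 2 negative, 1 zero pivots.
Hence Q is negative semidefinite.

negative semidefinite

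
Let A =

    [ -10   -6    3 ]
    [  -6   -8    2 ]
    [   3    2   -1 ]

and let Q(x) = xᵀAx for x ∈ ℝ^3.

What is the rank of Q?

3

Symmetric row and column elimination reduces A to a congruent diagonal form with pivots -10, -22/5, -1/11.
That gives 3 negative pivots.
The rank is the number of nonzero pivots: 3.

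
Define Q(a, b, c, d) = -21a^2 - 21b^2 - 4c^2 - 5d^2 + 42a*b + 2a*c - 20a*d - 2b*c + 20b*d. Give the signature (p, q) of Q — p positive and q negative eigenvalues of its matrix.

(0, 3)

The symmetric matrix is A = [[-21, 21, 1, -10], [21, -21, -1, 10], [1, -1, -4, 0], [-10, 10, 0, -5]].
Applying the same elementary operations to the rows and columns of A produces a congruent diagonal matrix with entries -21, 0, -83/21, -15/83.
So there are 3 negative, 1 zero pivots.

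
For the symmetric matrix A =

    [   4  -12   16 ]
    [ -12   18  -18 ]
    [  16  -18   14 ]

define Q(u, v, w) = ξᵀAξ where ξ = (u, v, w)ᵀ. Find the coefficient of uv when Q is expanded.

-24

The coefficient of uv is A[1,2] + A[2,1] = 2·(-12) = -24.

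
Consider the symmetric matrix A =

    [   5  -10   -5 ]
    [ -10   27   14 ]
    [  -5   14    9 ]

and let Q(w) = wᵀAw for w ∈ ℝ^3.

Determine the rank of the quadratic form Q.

3

Symmetric row and column elimination reduces A to a congruent diagonal form with pivots 5, 7, 12/7.
That gives 3 positive pivots.
The rank is the number of nonzero pivots: 3.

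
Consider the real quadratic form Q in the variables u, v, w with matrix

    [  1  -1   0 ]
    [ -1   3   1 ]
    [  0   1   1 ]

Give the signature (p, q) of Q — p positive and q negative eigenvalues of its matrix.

An LDLᵀ factorisation of A has diagonal entries 1, 2, 1/2.
That gives 3 positive pivots.

(3, 0)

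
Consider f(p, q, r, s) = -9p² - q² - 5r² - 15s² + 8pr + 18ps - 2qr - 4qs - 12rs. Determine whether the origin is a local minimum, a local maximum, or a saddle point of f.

The Hessian at the origin is H = [[-18, 0, 8, 18], [0, -2, -2, -4], [8, -2, -10, -12], [18, -4, -12, -30]].
Symmetric row and column elimination reduces H to a congruent diagonal form with pivots -18, -2, -40/9, -4.
That gives 4 negative pivots.
H is negative definite, so the origin is a strict local maximum.

local maximum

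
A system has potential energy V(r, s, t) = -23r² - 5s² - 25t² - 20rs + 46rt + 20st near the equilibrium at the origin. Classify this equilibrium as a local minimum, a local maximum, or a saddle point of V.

The Hessian at the origin is H = [[-46, -20, 46], [-20, -10, 20], [46, 20, -50]].
Congruent diagonalization of H (simultaneous row and column reduction) yields pivots -46, -30/23, -4.
That gives 3 negative pivots.
H is negative definite, so the origin is a strict local maximum.

local maximum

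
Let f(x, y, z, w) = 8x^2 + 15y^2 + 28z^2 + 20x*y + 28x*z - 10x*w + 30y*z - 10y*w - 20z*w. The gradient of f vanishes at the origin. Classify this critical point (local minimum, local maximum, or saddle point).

The Hessian at the origin is H = [[16, 20, 28, -10], [20, 30, 30, -10], [28, 30, 56, -20], [-10, -10, -20, 0]].
Symmetric row and column elimination reduces H to a congruent diagonal form with pivots 16, 5, 2, -15/2.
Counting signs: 3 positive, 1 negative.
H is indefinite, so the origin is a saddle point.

saddle point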